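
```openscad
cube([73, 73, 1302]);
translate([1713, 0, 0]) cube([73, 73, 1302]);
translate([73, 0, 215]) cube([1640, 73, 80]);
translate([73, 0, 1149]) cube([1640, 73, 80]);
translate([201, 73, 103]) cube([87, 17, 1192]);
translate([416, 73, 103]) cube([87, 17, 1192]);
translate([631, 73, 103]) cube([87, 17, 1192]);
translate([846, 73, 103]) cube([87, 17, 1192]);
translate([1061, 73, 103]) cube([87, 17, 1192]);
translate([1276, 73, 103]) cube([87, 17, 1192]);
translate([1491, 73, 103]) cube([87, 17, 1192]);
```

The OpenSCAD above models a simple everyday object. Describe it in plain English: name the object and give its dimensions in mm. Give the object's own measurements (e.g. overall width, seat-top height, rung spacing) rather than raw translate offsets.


A fence section. Two 73×73 mm posts, 1302 mm tall, stand on the floor with a clear span of 1640 mm between their inner faces. Two horizontal rails of 73×80 mm section span the gap between the posts with their undersides at z = 215 mm and z = 1149 mm, flush with the posts' −y face. 7 pickets, each 87 mm wide, 17 mm thick and 1192 mm tall, are fixed to the +y face of the rails with their bottoms at z = 103 mm, spaced across the span with a 128 mm gap after the −x post and between neighbouring pickets, with 135 mm left before the +x post.


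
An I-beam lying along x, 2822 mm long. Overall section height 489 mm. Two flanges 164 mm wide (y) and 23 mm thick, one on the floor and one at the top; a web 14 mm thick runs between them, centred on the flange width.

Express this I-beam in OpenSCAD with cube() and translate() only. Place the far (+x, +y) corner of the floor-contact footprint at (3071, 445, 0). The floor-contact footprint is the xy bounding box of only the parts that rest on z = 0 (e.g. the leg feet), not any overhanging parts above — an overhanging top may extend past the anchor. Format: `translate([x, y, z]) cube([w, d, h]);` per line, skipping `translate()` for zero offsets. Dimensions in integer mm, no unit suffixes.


translate([249, 281, 0]) cube([2822, 164, 23]);
translate([249, 356, 23]) cube([2822, 14, 443]);
translate([249, 281, 466]) cube([2822, 164, 23]);


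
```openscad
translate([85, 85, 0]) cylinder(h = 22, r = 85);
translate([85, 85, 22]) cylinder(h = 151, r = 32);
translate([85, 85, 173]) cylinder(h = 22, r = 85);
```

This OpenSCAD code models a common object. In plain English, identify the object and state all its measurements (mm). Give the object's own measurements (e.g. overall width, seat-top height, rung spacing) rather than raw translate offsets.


A spool: two coaxial disc flanges of radius 85 mm and thickness 22 mm, joined by a core cylinder of radius 32 mm and height 151 mm. The lower flange rests on z = 0 and the three cylinders share a vertical axis.


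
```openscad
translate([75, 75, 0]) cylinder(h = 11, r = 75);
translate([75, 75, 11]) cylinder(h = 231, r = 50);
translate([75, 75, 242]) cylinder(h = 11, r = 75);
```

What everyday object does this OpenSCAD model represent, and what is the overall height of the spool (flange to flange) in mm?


A spool. The overall height is 253 mm.

Three coaxial cylinders, large–small–large — a spool. Two 11 mm flanges and a 231 mm core give 11 + 231 + 11 = 253 mm.


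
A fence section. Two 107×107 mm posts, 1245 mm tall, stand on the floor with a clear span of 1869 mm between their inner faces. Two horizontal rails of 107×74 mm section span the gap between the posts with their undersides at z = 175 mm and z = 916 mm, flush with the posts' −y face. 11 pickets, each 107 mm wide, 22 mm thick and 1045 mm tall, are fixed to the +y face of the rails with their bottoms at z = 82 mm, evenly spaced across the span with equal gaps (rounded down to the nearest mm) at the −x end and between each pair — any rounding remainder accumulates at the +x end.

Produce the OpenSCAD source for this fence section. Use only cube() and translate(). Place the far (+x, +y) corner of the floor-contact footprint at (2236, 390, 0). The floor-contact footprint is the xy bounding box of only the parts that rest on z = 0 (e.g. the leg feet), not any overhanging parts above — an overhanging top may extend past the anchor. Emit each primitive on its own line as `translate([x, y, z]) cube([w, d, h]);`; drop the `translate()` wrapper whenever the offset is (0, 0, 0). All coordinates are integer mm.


translate([153, 283, 0]) cube([107, 107, 1245]);
translate([2129, 283, 0]) cube([107, 107, 1245]);
translate([260, 283, 175]) cube([1869, 107, 74]);
translate([260, 283, 916]) cube([1869, 107, 74]);
translate([317, 390, 82]) cube([107, 22, 1045]);
translate([481, 390, 82]) cube([107, 22, 1045]);
translate([645, 390, 82]) cube([107, 22, 1045]);
translate([809, 390, 82]) cube([107, 22, 1045]);
translate([973, 390, 82]) cube([107, 22, 1045]);
translate([1137, 390, 82]) cube([107, 22, 1045]);
translate([1301, 390, 82]) cube([107, 22, 1045]);
translate([1465, 390, 82]) cube([107, 22, 1045]);
translate([1629, 390, 82]) cube([107, 22, 1045]);
translate([1793, 390, 82]) cube([107, 22, 1045]);
translate([1957, 390, 82]) cube([107, 22, 1045]);


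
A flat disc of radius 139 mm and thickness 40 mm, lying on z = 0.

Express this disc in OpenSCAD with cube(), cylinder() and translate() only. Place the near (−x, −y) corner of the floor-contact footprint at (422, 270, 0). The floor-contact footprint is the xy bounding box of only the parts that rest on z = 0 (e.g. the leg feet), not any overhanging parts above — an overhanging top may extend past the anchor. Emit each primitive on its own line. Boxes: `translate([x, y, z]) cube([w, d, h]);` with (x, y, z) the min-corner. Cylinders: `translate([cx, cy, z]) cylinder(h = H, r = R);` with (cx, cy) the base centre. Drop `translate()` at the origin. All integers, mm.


translate([561, 409, 0]) cylinder(h = 40, r = 139);


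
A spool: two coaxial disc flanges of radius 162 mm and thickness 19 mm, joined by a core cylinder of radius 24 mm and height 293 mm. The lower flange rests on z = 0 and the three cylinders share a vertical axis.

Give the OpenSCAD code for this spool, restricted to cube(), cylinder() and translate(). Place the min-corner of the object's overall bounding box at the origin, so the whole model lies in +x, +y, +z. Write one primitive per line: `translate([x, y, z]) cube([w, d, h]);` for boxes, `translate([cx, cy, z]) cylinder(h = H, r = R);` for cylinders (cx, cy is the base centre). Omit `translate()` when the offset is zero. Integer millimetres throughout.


translate([162, 162, 0]) cylinder(h = 19, r = 162);
translate([162, 162, 19]) cylinder(h = 293, r = 24);
translate([162, 162, 312]) cylinder(h = 19, r = 162);


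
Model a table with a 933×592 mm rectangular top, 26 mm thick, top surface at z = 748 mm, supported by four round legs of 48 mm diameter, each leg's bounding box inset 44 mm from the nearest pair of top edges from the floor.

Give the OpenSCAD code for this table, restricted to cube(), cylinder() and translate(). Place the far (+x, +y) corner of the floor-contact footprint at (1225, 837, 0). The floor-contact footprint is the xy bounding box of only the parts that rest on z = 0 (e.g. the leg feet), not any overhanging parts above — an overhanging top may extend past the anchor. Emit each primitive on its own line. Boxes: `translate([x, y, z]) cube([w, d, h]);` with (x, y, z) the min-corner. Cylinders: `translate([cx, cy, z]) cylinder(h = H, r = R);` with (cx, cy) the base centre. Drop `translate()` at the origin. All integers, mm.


translate([336, 289, 722]) cube([933, 592, 26]);
translate([404, 357, 0]) cylinder(h = 722, r = 24);
translate([1201, 357, 0]) cylinder(h = 722, r = 24);
translate([404, 813, 0]) cylinder(h = 722, r = 24);
translate([1201, 813, 0]) cylinder(h = 722, r = 24);


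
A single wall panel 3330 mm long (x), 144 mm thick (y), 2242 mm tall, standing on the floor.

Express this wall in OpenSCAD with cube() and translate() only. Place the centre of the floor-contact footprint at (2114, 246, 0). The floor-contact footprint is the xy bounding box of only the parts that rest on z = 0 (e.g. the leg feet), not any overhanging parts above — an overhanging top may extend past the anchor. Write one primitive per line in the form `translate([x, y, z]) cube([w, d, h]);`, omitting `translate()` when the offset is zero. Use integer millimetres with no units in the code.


translate([449, 174, 0]) cube([3330, 144, 2242]);


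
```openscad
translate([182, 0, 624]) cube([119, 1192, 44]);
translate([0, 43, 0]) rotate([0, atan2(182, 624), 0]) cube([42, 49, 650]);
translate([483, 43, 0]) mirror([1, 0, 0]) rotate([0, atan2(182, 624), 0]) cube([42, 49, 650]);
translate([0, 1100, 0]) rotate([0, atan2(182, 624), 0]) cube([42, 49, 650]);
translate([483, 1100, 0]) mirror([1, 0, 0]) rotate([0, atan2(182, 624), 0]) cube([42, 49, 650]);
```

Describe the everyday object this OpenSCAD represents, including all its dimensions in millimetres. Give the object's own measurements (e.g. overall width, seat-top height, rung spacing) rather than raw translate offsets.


A sawhorse. A 119×1192×44 mm beam (x, y, z) sits on two A-frame leg pairs. Each pair is two raked legs of 42×49 mm section (49 mm along y) splaying symmetrically in x. Each leg rises 624 mm vertically over 182 mm of horizontal reach and is 650 mm long along its own axis. Every leg's outer bottom edge rests on the floor and its outer top edge meets a bottom edge of the beam — the left legs (tilting toward +x) meet the beam's −x bottom edge, the right legs (their mirror images, tilting toward −x) meet its +x bottom edge — so the leg tops tuck under the beam, the beam's underside is 624 mm above the floor, and the feet are 483 mm apart outside-to-outside with the beam centred between them. The two leg pairs are set in 43 mm from either end of the beam.


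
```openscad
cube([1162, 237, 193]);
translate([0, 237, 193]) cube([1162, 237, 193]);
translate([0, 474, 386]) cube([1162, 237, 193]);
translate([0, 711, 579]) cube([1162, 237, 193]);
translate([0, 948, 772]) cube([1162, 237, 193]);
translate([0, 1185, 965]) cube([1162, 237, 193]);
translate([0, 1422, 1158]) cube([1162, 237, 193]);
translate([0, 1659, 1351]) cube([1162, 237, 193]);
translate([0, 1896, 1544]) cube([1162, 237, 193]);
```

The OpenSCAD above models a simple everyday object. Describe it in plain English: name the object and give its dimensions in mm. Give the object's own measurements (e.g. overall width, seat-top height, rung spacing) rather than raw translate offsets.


A straight staircase of 9 solid steps. Each step is 1162 mm wide (x), 237 mm deep (y, the going) and 193 mm tall (the rise). The first step rests on the floor; each subsequent step sits one going further in +y and one rise higher in +z, directly behind and above the previous step with no overlap.


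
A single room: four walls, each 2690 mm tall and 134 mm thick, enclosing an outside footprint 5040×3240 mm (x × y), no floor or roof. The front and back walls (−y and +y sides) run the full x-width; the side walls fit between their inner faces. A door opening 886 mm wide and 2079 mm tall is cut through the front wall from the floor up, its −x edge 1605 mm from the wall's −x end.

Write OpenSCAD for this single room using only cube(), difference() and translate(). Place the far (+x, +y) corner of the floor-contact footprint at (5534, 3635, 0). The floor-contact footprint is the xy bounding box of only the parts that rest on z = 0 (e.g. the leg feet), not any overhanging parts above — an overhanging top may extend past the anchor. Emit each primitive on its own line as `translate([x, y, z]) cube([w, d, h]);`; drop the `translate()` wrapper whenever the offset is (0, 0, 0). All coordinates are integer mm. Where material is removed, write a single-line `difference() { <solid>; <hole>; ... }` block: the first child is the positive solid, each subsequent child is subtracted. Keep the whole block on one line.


difference() { translate([494, 395, 0]) cube([5040, 134, 2690]); translate([2099, 395, 0]) cube([886, 134, 2079]); }
translate([494, 3501, 0]) cube([5040, 134, 2690]);
translate([494, 529, 0]) cube([134, 2972, 2690]);
translate([5400, 529, 0]) cube([134, 2972, 2690]);


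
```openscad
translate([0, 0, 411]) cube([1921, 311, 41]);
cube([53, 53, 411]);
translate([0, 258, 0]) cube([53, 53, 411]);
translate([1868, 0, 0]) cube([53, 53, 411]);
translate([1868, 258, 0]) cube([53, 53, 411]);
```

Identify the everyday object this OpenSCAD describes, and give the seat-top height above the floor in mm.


A bench. The seat-top height is 452 mm.

A long slab on four corner posts — a bench. The slab sits at z = 411 with thickness 41, so the top is 411 + 41 = 452 mm.


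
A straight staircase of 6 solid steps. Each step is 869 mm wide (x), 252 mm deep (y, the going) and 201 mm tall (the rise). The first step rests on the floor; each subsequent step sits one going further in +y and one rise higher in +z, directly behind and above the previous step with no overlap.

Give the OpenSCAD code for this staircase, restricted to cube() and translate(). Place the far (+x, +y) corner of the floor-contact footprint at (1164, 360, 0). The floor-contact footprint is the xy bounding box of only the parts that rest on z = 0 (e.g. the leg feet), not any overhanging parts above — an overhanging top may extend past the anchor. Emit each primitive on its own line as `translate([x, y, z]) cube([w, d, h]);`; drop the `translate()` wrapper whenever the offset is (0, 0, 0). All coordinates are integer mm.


translate([295, 108, 0]) cube([869, 252, 201]);
translate([295, 360, 201]) cube([869, 252, 201]);
translate([295, 612, 402]) cube([869, 252, 201]);
translate([295, 864, 603]) cube([869, 252, 201]);
translate([295, 1116, 804]) cube([869, 252, 201]);
translate([295, 1368, 1005]) cube([869, 252, 201]);


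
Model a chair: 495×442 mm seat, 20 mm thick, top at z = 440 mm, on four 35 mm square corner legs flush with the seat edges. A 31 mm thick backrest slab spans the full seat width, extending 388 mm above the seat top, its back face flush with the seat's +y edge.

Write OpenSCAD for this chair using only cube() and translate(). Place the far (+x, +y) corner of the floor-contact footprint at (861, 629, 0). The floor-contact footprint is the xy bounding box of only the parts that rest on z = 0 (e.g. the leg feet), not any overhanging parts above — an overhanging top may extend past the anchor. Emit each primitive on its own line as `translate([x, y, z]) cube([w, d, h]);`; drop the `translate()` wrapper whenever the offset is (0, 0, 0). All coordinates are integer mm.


translate([366, 187, 420]) cube([495, 442, 20]);
translate([366, 187, 0]) cube([35, 35, 420]);
translate([826, 187, 0]) cube([35, 35, 420]);
translate([366, 594, 0]) cube([35, 35, 420]);
translate([826, 594, 0]) cube([35, 35, 420]);
translate([366, 598, 440]) cube([495, 31, 388]);


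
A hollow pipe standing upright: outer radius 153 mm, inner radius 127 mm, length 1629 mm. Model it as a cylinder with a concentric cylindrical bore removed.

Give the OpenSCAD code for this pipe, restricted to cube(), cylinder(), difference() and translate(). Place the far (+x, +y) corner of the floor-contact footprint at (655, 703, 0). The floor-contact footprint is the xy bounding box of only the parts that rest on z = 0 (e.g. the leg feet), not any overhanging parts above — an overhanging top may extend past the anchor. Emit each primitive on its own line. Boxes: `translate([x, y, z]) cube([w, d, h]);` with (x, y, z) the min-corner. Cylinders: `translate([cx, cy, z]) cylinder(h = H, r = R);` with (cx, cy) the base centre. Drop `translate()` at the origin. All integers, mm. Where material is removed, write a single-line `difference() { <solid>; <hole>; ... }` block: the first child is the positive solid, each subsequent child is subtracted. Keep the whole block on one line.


difference() { translate([502, 550, 0]) cylinder(h = 1629, r = 153); translate([502, 550, 0]) cylinder(h = 1629, r = 127); }


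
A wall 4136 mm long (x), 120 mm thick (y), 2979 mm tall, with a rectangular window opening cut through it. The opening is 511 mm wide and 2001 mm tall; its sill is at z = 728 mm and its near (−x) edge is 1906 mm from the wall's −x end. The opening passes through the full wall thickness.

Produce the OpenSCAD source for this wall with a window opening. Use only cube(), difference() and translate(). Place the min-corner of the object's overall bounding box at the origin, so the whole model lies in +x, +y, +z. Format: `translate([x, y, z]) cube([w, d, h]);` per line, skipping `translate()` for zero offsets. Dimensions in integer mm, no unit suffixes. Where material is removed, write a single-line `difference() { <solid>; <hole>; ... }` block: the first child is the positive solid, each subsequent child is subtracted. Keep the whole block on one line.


difference() { cube([4136, 120, 2979]); translate([1906, 0, 728]) cube([511, 120, 2001]); }


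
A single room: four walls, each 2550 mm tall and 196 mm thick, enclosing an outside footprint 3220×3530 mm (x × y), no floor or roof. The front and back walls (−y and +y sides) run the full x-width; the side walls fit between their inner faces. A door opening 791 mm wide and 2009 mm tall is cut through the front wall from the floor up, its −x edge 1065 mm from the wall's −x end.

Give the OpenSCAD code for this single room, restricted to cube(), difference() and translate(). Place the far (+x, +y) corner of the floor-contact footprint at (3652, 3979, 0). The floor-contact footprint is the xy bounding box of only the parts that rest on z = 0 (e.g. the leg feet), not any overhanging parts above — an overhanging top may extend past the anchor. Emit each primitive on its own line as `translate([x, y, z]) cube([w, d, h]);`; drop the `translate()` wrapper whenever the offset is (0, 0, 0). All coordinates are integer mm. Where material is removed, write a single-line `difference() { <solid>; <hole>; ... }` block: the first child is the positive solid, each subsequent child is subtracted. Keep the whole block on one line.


difference() { translate([432, 449, 0]) cube([3220, 196, 2550]); translate([1497, 449, 0]) cube([791, 196, 2009]); }
translate([432, 3783, 0]) cube([3220, 196, 2550]);
translate([432, 645, 0]) cube([196, 3138, 2550]);
translate([3456, 645, 0]) cube([196, 3138, 2550]);


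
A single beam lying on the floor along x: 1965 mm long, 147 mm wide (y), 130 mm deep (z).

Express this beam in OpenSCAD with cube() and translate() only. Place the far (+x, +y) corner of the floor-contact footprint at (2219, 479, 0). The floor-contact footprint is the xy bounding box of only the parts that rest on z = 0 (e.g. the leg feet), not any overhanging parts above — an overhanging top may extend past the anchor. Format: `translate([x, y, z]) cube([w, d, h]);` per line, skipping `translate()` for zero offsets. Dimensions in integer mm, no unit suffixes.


translate([254, 332, 0]) cube([1965, 147, 130]);


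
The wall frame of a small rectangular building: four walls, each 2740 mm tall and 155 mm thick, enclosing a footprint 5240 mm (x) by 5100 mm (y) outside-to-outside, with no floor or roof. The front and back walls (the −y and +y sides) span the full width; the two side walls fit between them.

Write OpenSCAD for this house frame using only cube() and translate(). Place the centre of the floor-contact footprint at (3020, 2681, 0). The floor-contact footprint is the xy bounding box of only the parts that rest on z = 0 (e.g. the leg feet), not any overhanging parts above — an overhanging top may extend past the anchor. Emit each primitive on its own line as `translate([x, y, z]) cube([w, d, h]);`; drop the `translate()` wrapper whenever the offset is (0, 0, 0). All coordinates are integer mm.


translate([400, 131, 0]) cube([5240, 155, 2740]);
translate([400, 5076, 0]) cube([5240, 155, 2740]);
translate([400, 286, 0]) cube([155, 4790, 2740]);
translate([5485, 286, 0]) cube([155, 4790, 2740]);


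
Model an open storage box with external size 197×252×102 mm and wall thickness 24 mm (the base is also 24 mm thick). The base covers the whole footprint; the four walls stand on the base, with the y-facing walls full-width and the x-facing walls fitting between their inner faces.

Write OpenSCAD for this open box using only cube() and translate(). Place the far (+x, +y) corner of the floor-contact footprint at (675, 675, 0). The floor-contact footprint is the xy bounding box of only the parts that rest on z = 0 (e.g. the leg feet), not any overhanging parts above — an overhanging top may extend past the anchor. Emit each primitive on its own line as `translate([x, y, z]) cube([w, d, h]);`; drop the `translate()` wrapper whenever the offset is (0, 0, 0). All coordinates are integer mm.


translate([478, 423, 0]) cube([197, 252, 24]);
translate([478, 423, 24]) cube([197, 24, 78]);
translate([478, 651, 24]) cube([197, 24, 78]);
translate([478, 447, 24]) cube([24, 204, 78]);
translate([651, 447, 24]) cube([24, 204, 78]);


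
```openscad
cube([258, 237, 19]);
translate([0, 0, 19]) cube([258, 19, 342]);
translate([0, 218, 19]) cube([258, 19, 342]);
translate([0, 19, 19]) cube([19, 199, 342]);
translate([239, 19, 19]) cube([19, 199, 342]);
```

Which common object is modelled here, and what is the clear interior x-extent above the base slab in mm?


An open box. The internal width is 220 mm.

A 258×237 base slab with four walls standing on it — an open box. The base is 258 mm wide and the walls are 19 mm thick, so the internal width is 258 − 2 × 19 = 220 mm.


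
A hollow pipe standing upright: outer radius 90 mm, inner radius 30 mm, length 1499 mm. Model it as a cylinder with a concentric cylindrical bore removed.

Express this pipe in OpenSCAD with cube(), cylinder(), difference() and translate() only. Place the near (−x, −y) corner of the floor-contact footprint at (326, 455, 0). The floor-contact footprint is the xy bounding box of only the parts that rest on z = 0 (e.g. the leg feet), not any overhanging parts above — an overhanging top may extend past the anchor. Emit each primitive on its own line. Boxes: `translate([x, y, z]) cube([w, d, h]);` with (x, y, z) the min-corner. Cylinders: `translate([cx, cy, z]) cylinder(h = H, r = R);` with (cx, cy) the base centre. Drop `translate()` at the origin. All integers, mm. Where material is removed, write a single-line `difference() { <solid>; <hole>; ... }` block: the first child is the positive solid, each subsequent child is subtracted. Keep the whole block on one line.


difference() { translate([416, 545, 0]) cylinder(h = 1499, r = 90); translate([416, 545, 0]) cylinder(h = 1499, r = 30); }


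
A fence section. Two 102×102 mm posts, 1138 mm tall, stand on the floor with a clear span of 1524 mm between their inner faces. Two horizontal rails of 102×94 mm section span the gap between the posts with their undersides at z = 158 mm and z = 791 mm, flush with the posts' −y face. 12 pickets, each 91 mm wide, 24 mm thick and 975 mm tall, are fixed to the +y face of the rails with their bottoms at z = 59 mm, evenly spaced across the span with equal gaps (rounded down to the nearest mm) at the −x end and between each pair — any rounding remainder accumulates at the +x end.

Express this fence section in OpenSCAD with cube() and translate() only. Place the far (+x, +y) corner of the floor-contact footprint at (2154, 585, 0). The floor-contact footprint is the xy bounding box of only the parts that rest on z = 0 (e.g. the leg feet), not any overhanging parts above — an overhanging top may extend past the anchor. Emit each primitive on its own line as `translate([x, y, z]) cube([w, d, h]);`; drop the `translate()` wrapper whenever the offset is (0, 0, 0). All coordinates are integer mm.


translate([426, 483, 0]) cube([102, 102, 1138]);
translate([2052, 483, 0]) cube([102, 102, 1138]);
translate([528, 483, 158]) cube([1524, 102, 94]);
translate([528, 483, 791]) cube([1524, 102, 94]);
translate([561, 585, 59]) cube([91, 24, 975]);
translate([685, 585, 59]) cube([91, 24, 975]);
translate([809, 585, 59]) cube([91, 24, 975]);
translate([933, 585, 59]) cube([91, 24, 975]);
translate([1057, 585, 59]) cube([91, 24, 975]);
translate([1181, 585, 59]) cube([91, 24, 975]);
translate([1305, 585, 59]) cube([91, 24, 975]);
translate([1429, 585, 59]) cube([91, 24, 975]);
translate([1553, 585, 59]) cube([91, 24, 975]);
translate([1677, 585, 59]) cube([91, 24, 975]);
translate([1801, 585, 59]) cube([91, 24, 975]);
translate([1925, 585, 59]) cube([91, 24, 975]);


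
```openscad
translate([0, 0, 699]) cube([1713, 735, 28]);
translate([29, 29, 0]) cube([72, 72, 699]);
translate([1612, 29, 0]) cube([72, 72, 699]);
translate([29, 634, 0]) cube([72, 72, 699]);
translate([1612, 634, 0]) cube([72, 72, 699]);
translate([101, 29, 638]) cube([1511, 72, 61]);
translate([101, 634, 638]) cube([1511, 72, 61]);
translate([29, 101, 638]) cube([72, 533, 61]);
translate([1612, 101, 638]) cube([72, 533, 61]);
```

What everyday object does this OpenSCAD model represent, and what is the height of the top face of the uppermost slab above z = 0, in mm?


A table. The table height is 727 mm.

A 1713×735×28 slab sits at z = 699 on four 72 mm square posts — a table. The top surface is at 699 + 28 = 727 mm.


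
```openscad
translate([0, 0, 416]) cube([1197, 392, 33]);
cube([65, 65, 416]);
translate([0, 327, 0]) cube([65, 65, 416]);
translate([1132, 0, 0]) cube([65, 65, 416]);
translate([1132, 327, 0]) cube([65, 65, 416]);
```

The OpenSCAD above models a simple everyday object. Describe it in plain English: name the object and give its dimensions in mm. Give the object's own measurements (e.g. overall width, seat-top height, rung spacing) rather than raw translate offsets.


A long wooden bench with a 1197 mm (x) × 392 mm (y) seat, 33 mm thick, its top surface 449 mm above the floor. Four 65 mm square legs at the seat corners, flush with the edges, run from z = 0 to the seat underside.


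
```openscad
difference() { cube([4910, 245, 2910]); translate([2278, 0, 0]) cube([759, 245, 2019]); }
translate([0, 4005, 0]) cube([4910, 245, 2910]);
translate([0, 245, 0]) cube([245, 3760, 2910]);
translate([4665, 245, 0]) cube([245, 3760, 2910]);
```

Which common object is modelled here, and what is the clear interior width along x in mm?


A single room. The interior width is 4420 mm.

Four walls enclosing a rectangle with a door in the front wall — a room. Outside width 4910 minus two 245 mm walls gives 4420 mm.


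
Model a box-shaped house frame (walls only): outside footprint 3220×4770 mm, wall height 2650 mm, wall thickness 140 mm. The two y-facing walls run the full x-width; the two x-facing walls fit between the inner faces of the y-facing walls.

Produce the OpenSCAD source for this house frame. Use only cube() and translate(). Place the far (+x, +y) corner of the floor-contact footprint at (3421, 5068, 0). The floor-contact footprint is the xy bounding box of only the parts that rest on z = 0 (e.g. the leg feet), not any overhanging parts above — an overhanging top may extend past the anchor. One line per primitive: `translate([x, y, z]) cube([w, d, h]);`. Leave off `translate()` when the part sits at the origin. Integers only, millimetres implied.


translate([201, 298, 0]) cube([3220, 140, 2650]);
translate([201, 4928, 0]) cube([3220, 140, 2650]);
translate([201, 438, 0]) cube([140, 4490, 2650]);
translate([3281, 438, 0]) cube([140, 4490, 2650]);


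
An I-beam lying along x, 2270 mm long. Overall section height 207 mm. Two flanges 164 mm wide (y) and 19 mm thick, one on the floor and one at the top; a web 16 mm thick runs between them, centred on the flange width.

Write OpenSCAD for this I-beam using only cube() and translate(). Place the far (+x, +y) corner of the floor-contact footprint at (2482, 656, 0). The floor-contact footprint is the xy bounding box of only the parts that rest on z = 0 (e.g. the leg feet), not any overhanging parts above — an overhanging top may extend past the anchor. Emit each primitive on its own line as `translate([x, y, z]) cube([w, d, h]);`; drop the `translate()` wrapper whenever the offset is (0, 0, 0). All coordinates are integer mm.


translate([212, 492, 0]) cube([2270, 164, 19]);
translate([212, 566, 19]) cube([2270, 16, 169]);
translate([212, 492, 188]) cube([2270, 164, 19]);


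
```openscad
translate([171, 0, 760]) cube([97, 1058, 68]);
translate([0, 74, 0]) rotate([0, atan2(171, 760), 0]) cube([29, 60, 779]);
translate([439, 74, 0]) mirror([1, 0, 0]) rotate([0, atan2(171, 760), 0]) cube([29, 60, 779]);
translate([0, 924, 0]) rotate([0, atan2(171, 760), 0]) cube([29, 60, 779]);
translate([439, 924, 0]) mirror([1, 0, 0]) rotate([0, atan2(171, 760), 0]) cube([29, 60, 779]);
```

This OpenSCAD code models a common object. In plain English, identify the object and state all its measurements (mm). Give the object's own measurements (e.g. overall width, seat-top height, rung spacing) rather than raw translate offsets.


A sawhorse. A 97×1058×68 mm beam (x, y, z) sits on two A-frame leg pairs. Each pair is two raked legs of 29×60 mm section (60 mm along y) splaying symmetrically in x. Each leg rises 760 mm vertically over 171 mm of horizontal reach and is 779 mm long along its own axis. Every leg's outer bottom edge rests on the floor and its outer top edge meets a bottom edge of the beam — the left legs (tilting toward +x) meet the beam's −x bottom edge, the right legs (their mirror images, tilting toward −x) meet its +x bottom edge — so the leg tops tuck under the beam, the beam's underside is 760 mm above the floor, and the feet are 439 mm apart outside-to-outside with the beam centred between them. The two leg pairs are set in 74 mm from either end of the beam.


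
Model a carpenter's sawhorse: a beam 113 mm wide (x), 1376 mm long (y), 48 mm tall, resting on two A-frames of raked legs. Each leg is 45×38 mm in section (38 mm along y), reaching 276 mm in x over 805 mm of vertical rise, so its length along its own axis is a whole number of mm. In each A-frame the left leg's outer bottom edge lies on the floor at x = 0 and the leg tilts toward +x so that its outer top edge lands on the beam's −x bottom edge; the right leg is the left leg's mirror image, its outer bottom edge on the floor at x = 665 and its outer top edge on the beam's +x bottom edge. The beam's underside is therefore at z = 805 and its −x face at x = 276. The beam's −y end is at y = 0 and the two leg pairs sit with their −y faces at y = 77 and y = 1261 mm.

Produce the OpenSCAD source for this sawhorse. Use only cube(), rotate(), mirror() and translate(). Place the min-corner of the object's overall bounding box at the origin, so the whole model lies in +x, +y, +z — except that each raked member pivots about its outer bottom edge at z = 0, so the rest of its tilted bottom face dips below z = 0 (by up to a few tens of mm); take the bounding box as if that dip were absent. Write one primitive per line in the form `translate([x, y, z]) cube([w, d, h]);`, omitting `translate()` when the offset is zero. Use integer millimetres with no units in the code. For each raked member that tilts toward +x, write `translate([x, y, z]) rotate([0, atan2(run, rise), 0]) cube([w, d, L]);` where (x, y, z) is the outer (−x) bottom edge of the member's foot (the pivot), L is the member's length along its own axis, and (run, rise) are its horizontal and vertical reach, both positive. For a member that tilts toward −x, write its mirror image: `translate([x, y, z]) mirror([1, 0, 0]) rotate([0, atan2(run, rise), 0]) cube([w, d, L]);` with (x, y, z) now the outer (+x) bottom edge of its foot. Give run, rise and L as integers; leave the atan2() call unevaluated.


translate([276, 0, 805]) cube([113, 1376, 48]);
translate([0, 77, 0]) rotate([0, atan2(276, 805), 0]) cube([45, 38, 851]);
translate([665, 77, 0]) mirror([1, 0, 0]) rotate([0, atan2(276, 805), 0]) cube([45, 38, 851]);
translate([0, 1261, 0]) rotate([0, atan2(276, 805), 0]) cube([45, 38, 851]);
translate([665, 1261, 0]) mirror([1, 0, 0]) rotate([0, atan2(276, 805), 0]) cube([45, 38, 851]);


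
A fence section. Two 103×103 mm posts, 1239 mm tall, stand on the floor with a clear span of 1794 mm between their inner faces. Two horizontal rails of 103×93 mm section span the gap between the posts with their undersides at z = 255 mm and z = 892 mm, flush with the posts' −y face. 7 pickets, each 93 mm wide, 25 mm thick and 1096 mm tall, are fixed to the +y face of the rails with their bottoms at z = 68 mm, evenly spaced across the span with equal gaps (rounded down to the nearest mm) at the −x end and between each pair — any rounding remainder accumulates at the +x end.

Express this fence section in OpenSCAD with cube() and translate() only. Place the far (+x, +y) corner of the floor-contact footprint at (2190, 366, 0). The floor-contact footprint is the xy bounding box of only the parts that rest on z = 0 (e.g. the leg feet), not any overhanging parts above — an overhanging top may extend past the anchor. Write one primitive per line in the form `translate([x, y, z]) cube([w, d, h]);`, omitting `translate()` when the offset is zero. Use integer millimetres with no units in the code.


translate([190, 263, 0]) cube([103, 103, 1239]);
translate([2087, 263, 0]) cube([103, 103, 1239]);
translate([293, 263, 255]) cube([1794, 103, 93]);
translate([293, 263, 892]) cube([1794, 103, 93]);
translate([435, 366, 68]) cube([93, 25, 1096]);
translate([670, 366, 68]) cube([93, 25, 1096]);
translate([905, 366, 68]) cube([93, 25, 1096]);
translate([1140, 366, 68]) cube([93, 25, 1096]);
translate([1375, 366, 68]) cube([93, 25, 1096]);
translate([1610, 366, 68]) cube([93, 25, 1096]);
translate([1845, 366, 68]) cube([93, 25, 1096]);


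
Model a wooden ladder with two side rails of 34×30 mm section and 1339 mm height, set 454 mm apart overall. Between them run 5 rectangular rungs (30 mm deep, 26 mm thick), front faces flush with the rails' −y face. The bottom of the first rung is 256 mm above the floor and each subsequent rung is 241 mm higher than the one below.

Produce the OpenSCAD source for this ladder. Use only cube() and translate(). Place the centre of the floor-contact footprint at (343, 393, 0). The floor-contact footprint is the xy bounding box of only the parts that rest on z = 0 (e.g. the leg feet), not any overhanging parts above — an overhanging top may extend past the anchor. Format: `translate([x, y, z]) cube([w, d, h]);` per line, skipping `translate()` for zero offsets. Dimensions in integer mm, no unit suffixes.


translate([116, 378, 0]) cube([34, 30, 1339]);
translate([536, 378, 0]) cube([34, 30, 1339]);
translate([150, 378, 256]) cube([386, 30, 26]);
translate([150, 378, 497]) cube([386, 30, 26]);
translate([150, 378, 738]) cube([386, 30, 26]);
translate([150, 378, 979]) cube([386, 30, 26]);
translate([150, 378, 1220]) cube([386, 30, 26]);


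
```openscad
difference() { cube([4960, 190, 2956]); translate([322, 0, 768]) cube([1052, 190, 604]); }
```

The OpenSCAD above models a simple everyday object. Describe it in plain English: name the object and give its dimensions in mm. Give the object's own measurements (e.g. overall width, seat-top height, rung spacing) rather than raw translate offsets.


A wall 4960 mm long (x), 190 mm thick (y), 2956 mm tall, with a rectangular window opening cut through it. The opening is 1052 mm wide and 604 mm tall; its sill is at z = 768 mm and its near (−x) edge is 322 mm from the wall's −x end. The opening passes through the full wall thickness.


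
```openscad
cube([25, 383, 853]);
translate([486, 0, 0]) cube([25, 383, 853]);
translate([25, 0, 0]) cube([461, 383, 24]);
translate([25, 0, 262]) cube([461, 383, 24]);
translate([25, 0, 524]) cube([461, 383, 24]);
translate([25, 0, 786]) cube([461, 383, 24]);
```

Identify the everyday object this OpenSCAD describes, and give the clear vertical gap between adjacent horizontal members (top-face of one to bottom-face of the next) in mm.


A bookshelf. The clear shelf gap is 238 mm.

Two tall side panels with 4 horizontal boards between them — a bookshelf. The first two shelf undersides are at z = 0 and z = 262; with shelf thickness 24, the clear gap is 262 − 0 − 24 = 238 mm.


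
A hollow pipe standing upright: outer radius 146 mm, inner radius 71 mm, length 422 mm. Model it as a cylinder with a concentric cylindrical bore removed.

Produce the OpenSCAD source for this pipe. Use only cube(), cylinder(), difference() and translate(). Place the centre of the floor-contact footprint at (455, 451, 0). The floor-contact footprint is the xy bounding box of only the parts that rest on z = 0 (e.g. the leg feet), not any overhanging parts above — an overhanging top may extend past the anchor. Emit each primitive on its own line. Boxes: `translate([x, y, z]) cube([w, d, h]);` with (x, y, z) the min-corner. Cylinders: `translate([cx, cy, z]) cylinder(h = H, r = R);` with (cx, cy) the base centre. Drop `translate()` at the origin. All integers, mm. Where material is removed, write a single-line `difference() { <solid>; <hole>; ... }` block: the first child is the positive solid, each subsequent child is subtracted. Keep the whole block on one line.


difference() { translate([455, 451, 0]) cylinder(h = 422, r = 146); translate([455, 451, 0]) cylinder(h = 422, r = 71); }


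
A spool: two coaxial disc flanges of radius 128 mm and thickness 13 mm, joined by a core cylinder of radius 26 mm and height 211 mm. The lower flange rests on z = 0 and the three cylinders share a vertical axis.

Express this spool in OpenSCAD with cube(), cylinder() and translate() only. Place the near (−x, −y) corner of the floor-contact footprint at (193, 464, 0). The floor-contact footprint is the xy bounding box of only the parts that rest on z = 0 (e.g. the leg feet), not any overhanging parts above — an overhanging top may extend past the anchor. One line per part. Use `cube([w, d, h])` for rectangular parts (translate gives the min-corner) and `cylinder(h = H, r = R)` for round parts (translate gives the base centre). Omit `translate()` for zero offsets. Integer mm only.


translate([321, 592, 0]) cylinder(h = 13, r = 128);
translate([321, 592, 13]) cylinder(h = 211, r = 26);
translate([321, 592, 224]) cylinder(h = 13, r = 128);


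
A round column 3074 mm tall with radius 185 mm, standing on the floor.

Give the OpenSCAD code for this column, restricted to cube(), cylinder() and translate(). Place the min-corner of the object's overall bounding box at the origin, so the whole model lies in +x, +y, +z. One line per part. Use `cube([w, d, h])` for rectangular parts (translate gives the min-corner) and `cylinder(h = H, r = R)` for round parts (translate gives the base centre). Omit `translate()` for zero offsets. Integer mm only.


translate([185, 185, 0]) cylinder(h = 3074, r = 185);


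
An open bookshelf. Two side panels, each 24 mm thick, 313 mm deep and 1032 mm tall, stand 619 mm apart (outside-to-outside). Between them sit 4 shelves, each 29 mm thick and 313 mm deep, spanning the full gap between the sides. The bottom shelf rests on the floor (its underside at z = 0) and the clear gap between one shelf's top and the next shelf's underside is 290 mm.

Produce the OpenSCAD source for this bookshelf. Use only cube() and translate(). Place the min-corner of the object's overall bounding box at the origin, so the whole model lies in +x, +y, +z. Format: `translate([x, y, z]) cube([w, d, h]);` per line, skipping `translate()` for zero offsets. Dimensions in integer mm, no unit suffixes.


cube([24, 313, 1032]);
translate([595, 0, 0]) cube([24, 313, 1032]);
translate([24, 0, 0]) cube([571, 313, 29]);
translate([24, 0, 319]) cube([571, 313, 29]);
translate([24, 0, 638]) cube([571, 313, 29]);
translate([24, 0, 957]) cube([571, 313, 29]);


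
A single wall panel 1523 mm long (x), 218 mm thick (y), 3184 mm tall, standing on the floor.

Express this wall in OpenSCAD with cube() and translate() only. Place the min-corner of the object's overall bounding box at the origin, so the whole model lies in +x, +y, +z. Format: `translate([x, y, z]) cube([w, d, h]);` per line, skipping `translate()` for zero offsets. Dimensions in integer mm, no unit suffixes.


cube([1523, 218, 3184]);
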